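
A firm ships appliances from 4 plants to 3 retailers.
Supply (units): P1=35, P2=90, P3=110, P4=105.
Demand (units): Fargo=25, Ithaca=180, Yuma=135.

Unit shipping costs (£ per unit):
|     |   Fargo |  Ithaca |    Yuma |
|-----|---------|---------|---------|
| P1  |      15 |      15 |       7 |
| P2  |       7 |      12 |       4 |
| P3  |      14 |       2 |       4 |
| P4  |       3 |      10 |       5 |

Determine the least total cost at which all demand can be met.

1650

Optimal allocation:
  P1->Yuma: 35 units
  P2->Yuma: 90 units
  P3->Ithaca: 110 units
  P4->Fargo: 25 units
  P4->Ithaca: 70 units
  P4->Yuma: 10 units
Total cost = £1650.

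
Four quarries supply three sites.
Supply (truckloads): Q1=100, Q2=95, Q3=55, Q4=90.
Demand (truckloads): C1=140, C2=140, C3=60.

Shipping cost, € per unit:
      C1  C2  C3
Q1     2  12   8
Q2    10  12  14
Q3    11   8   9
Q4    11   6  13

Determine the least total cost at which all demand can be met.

2305

An optimal shipping plan:
  Q1–C1: 100 truckloads
  Q2–C1: 40 truckloads
  Q2–C2: 50 truckloads
  Q2–C3: 5 truckloads
  Q3–C3: 55 truckloads
  Q4–C2: 90 truckloads
Total cost = €2305.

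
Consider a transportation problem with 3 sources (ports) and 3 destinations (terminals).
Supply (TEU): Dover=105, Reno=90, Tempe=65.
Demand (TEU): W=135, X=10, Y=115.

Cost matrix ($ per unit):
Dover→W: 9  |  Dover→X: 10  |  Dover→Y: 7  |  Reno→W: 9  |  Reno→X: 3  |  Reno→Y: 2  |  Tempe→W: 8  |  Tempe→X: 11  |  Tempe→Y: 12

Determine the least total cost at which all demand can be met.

A cheapest plan:
  Dover–W: 70 × $9 = $630
  Dover–Y: 35 × $7 = $245
  Reno–X: 10 × $3 = $30
  Reno–Y: 80 × $2 = $160
  Tempe–W: 65 × $8 = $520
Total = 630 + 245 + 30 + 160 + 520 = $1585.
(Supply check: Dover ships 105; Reno ships 90; Tempe ships 65.)

1585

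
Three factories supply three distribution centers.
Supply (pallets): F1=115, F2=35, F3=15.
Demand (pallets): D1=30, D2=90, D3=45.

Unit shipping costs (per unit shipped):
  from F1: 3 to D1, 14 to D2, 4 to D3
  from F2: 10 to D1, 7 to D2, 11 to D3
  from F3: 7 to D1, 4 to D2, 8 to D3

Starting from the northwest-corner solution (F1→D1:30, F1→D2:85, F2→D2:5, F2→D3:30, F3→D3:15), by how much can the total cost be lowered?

Current plan cost = 30·3 + 85·14 + 5·7 + 30·11 + 15·8 = 1765.
Optimal plan:
  F1 to D1: 30 × 3 = 90
  F1 to D2: 40 × 14 = 560
  F1 to D3: 45 × 4 = 180
  F2 to D2: 35 × 7 = 245
  F3 to D2: 15 × 4 = 60
Optimal cost = 1135.
Saving = 1765 − 1135 = 630.

630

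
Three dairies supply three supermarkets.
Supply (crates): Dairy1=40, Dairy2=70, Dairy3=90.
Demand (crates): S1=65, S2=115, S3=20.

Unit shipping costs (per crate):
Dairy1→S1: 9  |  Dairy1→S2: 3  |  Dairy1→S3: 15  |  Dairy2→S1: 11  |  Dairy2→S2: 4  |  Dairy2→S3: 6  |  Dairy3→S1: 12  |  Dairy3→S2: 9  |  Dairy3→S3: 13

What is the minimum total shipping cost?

1445

An optimal shipping plan:
  Dairy1–S2: 40 crates
  Dairy2–S2: 50 crates
  Dairy2–S3: 20 crates
  Dairy3–S1: 65 crates
  Dairy3–S2: 25 crates
Total cost = 1445.
(Supply check: Dairy1 ships 40; Dairy2 ships 70; Dairy3 ships 90.)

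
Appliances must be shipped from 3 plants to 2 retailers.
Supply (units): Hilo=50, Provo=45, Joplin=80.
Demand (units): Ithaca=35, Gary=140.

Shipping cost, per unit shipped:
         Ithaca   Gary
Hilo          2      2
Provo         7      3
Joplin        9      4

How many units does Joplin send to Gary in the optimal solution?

80

The minimum-cost plan:
  Hilo→Ithaca: 35 units
  Hilo→Gary: 15 units
  Provo→Gary: 45 units
  Joplin→Gary: 80 units
Total cost = 555.
So Joplin→Gary carries 80 units.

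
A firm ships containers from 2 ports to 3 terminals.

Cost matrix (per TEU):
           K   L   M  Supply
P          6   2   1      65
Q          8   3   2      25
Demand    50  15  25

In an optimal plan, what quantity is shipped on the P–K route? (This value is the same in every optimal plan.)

50

Optimal shipments:
  P->K: 50 × 6 = 300
  P->L: 15 × 2 = 30
  Q->M: 25 × 2 = 50
Total cost = 380.
So P→K carries 50 TEU.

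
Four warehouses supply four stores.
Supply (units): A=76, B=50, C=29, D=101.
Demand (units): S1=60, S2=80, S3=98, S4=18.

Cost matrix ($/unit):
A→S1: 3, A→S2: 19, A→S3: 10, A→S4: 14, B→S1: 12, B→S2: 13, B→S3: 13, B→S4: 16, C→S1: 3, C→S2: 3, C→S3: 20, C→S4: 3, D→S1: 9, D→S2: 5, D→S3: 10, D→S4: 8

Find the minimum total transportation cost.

1742

Optimal allocation:
  A–S1: 60 × $3 = $180
  A–S3: 16 × $10 = $160
  B–S3: 50 × $13 = $650
  C–S2: 11 × $3 = $33
  C–S4: 18 × $3 = $54
  D–S2: 69 × $5 = $345
  D–S3: 32 × $10 = $320
Total = 180 + 160 + 650 + 33 + 54 + 345 + 320 = $1742.
(Supply check: A ships 76; B ships 50; C ships 29; D ships 101.)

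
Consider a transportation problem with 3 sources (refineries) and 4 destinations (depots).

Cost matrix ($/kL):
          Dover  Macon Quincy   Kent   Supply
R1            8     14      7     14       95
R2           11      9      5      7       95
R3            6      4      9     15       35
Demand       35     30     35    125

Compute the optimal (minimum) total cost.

A cheapest plan:
  R1 to Dover: 30 × $8 = $240
  R1 to Quincy: 35 × $7 = $245
  R1 to Kent: 30 × $14 = $420
  R2 to Kent: 95 × $7 = $665
  R3 to Dover: 5 × $6 = $30
  R3 to Macon: 30 × $4 = $120
Total = 240 + 245 + 420 + 665 + 30 + 120 = $1720.
(Supply check: R1 ships 95; R2 ships 95; R3 ships 35.)

1720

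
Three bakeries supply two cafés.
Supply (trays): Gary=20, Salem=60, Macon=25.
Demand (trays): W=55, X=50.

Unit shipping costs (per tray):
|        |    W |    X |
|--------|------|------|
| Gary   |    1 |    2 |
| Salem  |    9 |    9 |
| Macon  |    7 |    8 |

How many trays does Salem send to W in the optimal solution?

Optimal shipments:
  Gary→W: 20 trays
  Salem→W: 10 trays
  Salem→X: 50 trays
  Macon→W: 25 trays
Total cost = 735.
So Salem→W carries 10 trays.

10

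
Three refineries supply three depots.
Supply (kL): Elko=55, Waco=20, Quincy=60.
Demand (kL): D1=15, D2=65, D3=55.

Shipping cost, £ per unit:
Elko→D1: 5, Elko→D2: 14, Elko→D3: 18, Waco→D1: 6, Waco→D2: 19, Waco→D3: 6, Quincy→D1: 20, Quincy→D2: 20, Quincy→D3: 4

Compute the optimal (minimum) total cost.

1275

Optimal allocation:
  Elko→D2: 55 kL
  Waco→D1: 15 kL
  Waco→D2: 5 kL
  Quincy→D2: 5 kL
  Quincy→D3: 55 kL
Total cost = £1275.
(Supply check: Elko ships 55; Waco ships 20; Quincy ships 60.)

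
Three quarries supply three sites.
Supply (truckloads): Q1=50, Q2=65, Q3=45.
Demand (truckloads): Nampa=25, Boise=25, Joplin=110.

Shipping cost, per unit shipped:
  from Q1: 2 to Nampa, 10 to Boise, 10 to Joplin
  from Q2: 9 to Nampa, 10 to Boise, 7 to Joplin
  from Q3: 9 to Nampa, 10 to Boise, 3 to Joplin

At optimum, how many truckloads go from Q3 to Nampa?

The minimum-cost plan:
  Q1–Nampa: 25 × 2 = 50
  Q1–Boise: 25 × 10 = 250
  Q2–Joplin: 65 × 7 = 455
  Q3–Joplin: 45 × 3 = 135
Total cost = 890.
The route Q3→Nampa is not used.

0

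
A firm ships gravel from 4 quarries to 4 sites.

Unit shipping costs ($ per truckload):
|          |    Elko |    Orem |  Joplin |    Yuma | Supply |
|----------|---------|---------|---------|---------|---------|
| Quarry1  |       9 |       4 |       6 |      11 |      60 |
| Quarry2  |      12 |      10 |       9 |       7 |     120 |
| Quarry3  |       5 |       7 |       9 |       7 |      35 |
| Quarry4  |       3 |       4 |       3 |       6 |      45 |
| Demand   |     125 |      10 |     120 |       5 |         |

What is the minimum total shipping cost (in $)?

1855

An optimal shipping plan:
  Quarry1->Orem: 10 × $4 = $40
  Quarry1->Joplin: 50 × $6 = $300
  Quarry2->Elko: 45 × $12 = $540
  Quarry2->Joplin: 70 × $9 = $630
  Quarry2->Yuma: 5 × $7 = $35
  Quarry3->Elko: 35 × $5 = $175
  Quarry4->Elko: 45 × $3 = $135
Total = 40 + 300 + 540 + 630 + 35 + 175 + 135 = $1855.
(Supply check: Quarry1 ships 60; Quarry2 ships 120; Quarry3 ships 35; Quarry4 ships 45.)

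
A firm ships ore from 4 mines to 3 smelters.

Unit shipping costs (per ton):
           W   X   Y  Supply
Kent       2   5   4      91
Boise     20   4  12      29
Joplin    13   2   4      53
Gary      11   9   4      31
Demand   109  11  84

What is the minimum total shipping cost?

One minimum-cost allocation:
  Kent->W: 91 × 2 = 182
  Boise->X: 11 × 4 = 44
  Boise->Y: 18 × 12 = 216
  Joplin->Y: 53 × 4 = 212
  Gary->W: 18 × 11 = 198
  Gary->Y: 13 × 4 = 52
Total = 182 + 44 + 216 + 212 + 198 + 52 = 904.

904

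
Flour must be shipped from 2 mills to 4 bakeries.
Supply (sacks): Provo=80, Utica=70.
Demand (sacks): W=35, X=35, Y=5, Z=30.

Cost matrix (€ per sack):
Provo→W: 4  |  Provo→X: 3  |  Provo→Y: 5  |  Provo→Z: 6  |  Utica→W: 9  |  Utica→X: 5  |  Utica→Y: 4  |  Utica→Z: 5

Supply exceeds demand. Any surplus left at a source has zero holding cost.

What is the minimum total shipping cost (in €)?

Optimal allocation:
  Provo->W: 35 × €4 = €140
  Provo->X: 35 × €3 = €105
  Utica->Y: 5 × €4 = €20
  Utica->Z: 30 × €5 = €150
Total = 140 + 105 + 20 + 150 = €415.

415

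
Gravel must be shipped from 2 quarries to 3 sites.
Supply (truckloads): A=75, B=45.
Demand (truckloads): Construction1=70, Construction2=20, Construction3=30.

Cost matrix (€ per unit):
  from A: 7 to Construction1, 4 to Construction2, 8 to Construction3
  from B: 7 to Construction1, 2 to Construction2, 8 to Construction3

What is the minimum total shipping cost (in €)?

An optimal shipping plan:
  A to Construction1: 45 × €7 = €315
  A to Construction3: 30 × €8 = €240
  B to Construction1: 25 × €7 = €175
  B to Construction2: 20 × €2 = €40
Total = 315 + 240 + 175 + 40 = €770.

770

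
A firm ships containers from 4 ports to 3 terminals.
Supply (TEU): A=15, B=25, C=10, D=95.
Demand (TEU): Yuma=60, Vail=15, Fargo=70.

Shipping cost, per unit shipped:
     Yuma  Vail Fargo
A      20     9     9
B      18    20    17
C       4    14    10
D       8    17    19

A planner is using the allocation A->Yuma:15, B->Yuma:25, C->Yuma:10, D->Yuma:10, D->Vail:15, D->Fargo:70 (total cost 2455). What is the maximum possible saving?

680

Current plan cost = 15·20 + 25·18 + 10·4 + 10·8 + 15·17 + 70·19 = 2455.
Optimal plan:
  A–Fargo: 15 × 9 = 135
  B–Fargo: 25 × 17 = 425
  C–Fargo: 10 × 10 = 100
  D–Yuma: 60 × 8 = 480
  D–Vail: 15 × 17 = 255
  D–Fargo: 20 × 19 = 380
Optimal cost = 1775.
Saving = 2455 − 1775 = 680.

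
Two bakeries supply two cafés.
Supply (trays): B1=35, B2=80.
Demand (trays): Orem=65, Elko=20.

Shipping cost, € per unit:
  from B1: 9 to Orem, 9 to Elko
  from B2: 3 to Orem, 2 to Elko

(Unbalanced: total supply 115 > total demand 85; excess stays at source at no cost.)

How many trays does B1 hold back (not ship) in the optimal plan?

An optimal plan:
  B1→Orem: 5 × €9 = €45
  B2→Orem: 60 × €3 = €180
  B2→Elko: 20 × €2 = €40
Total cost = €265.
B1 ships 5 of its 35, leaving 30.

30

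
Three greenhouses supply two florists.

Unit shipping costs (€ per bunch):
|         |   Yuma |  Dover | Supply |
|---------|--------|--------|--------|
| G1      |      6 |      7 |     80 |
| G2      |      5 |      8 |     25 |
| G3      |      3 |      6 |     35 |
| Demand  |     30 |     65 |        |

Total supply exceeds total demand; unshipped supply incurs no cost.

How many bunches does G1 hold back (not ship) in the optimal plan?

Minimum-cost shipments:
  G1→Dover: 60 × €7 = €420
  G3→Yuma: 30 × €3 = €90
  G3→Dover: 5 × €6 = €30
Total cost = €540.
G1 ships 60 of its 80, leaving 20.

20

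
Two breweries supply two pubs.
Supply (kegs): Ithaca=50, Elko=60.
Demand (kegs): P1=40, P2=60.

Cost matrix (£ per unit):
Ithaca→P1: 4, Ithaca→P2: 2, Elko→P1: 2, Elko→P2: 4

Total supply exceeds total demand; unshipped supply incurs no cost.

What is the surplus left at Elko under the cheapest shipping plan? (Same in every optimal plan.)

An optimal plan:
  Ithaca->P2: 50 × £2 = £100
  Elko->P1: 40 × £2 = £80
  Elko->P2: 10 × £4 = £40
Total cost = £220.
Elko ships 50 of its 60, leaving 10.

10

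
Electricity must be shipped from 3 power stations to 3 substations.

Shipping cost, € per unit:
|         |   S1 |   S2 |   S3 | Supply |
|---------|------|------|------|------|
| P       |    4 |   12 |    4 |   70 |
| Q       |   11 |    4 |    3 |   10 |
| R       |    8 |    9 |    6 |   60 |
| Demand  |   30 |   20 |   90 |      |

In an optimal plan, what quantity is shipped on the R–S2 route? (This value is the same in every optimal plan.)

10

The minimum-cost plan:
  P to S1: 30 × €4 = €120
  P to S3: 40 × €4 = €160
  Q to S2: 10 × €4 = €40
  R to S2: 10 × €9 = €90
  R to S3: 50 × €6 = €300
Total cost = €710.
So R→S2 carries 10 MWh.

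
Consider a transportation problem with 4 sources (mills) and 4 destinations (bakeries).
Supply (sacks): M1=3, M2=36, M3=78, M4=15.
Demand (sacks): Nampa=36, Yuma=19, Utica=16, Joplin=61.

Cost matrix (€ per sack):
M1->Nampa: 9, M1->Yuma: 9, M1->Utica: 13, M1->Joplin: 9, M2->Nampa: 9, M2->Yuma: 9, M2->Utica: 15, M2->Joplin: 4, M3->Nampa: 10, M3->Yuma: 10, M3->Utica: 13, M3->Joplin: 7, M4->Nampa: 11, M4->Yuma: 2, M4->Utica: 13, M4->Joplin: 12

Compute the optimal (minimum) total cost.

954

One minimum-cost allocation:
  M1–Yuma: 3 × €9 = €27
  M2–Joplin: 36 × €4 = €144
  M3–Nampa: 36 × €10 = €360
  M3–Yuma: 1 × €10 = €10
  M3–Utica: 16 × €13 = €208
  M3–Joplin: 25 × €7 = €175
  M4–Yuma: 15 × €2 = €30
Total = 27 + 144 + 360 + 10 + 208 + 175 + 30 = €954.
(Supply check: M1 ships 3; M2 ships 36; M3 ships 78; M4 ships 15.)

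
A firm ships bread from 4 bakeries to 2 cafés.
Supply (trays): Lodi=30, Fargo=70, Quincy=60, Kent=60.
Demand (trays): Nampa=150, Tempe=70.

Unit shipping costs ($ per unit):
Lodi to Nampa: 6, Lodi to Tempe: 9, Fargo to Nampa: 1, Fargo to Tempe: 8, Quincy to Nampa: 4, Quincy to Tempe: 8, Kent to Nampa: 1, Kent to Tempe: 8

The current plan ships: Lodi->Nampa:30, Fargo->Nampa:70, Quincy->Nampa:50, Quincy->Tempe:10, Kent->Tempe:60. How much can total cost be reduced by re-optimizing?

Current plan cost = 30·6 + 70·1 + 50·4 + 10·8 + 60·8 = $1010.
Optimal plan:
  Lodi→Tempe: 30 × $9 = $270
  Fargo→Nampa: 70 × $1 = $70
  Quincy→Nampa: 20 × $4 = $80
  Quincy→Tempe: 40 × $8 = $320
  Kent→Nampa: 60 × $1 = $60
Optimal cost = $800.
Saving = 1010 − 800 = $210.

210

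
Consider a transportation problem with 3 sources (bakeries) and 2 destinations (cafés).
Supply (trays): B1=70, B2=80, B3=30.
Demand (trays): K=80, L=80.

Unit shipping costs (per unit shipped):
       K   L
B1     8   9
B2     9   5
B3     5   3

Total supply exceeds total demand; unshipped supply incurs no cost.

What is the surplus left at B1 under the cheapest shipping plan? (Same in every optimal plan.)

An optimal plan:
  B1->K: 50 trays
  B2->L: 80 trays
  B3->K: 30 trays
Total cost = 950.
B1 ships 50 of its 70, leaving 20.

20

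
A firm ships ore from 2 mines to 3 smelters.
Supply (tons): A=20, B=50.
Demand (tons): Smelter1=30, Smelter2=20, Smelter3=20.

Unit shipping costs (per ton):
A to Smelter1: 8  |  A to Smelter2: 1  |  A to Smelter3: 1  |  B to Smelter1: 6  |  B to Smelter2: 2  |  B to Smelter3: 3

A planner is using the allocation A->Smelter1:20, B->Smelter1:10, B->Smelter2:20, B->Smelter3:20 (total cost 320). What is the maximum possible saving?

Current plan cost = 20·8 + 10·6 + 20·2 + 20·3 = 320.
Optimal plan:
  A–Smelter3: 20 tons
  B–Smelter1: 30 tons
  B–Smelter2: 20 tons
Optimal cost = 240.
Saving = 320 − 240 = 80.

80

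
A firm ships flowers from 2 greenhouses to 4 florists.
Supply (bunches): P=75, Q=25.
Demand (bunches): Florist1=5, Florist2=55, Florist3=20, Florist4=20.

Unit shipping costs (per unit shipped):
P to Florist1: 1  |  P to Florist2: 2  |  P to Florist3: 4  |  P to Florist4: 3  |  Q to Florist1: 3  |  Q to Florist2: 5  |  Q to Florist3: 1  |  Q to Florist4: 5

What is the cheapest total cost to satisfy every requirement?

One minimum-cost allocation:
  P->Florist1: 5 × 1 = 5
  P->Florist2: 55 × 2 = 110
  P->Florist4: 15 × 3 = 45
  Q->Florist3: 20 × 1 = 20
  Q->Florist4: 5 × 5 = 25
Total = 5 + 110 + 45 + 20 + 25 = 205.

205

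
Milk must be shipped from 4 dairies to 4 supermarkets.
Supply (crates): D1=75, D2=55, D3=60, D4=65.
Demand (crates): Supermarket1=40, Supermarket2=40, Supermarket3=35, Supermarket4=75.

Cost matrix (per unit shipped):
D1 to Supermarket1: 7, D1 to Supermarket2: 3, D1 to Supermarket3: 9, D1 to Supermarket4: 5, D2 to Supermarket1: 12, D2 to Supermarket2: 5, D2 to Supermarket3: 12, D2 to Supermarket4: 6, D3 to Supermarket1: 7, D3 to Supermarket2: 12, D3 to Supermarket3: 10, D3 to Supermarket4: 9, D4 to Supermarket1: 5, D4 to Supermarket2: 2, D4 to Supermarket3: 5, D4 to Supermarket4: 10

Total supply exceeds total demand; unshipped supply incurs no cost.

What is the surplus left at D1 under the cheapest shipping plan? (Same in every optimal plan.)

0

Minimum-cost shipments:
  D1–Supermarket2: 40 × 3 = 120
  D1–Supermarket4: 35 × 5 = 175
  D2–Supermarket4: 40 × 6 = 240
  D3–Supermarket1: 10 × 7 = 70
  D4–Supermarket1: 30 × 5 = 150
  D4–Supermarket3: 35 × 5 = 175
Total cost = 930.
D1 ships 75 of its 75, leaving 0.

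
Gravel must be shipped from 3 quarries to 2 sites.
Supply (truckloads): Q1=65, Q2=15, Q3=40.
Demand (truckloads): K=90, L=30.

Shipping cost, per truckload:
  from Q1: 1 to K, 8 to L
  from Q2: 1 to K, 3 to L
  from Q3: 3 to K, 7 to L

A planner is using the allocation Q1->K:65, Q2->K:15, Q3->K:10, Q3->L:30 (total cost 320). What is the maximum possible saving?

Current plan cost = 65·1 + 15·1 + 10·3 + 30·7 = 320.
Optimal plan:
  Q1–K: 65 truckloads
  Q2–L: 15 truckloads
  Q3–K: 25 truckloads
  Q3–L: 15 truckloads
Optimal cost = 290.
Saving = 320 − 290 = 30.

30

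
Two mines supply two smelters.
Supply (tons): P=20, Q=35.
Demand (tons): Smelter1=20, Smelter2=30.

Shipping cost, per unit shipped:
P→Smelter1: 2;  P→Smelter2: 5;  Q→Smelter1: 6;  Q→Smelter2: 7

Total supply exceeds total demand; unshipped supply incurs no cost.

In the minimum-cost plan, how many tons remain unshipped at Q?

An optimal plan:
  P→Smelter1: 20 × 2 = 40
  Q→Smelter2: 30 × 7 = 210
Total cost = 250.
Q ships 30 of its 35, leaving 5.

5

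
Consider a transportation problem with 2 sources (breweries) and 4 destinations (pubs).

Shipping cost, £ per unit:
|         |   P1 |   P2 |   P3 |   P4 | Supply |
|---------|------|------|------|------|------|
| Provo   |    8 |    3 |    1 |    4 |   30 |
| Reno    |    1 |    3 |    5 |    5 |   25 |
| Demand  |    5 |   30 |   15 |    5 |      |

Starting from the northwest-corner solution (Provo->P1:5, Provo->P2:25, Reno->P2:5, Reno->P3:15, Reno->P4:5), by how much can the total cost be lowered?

100

Current plan cost = 5·8 + 25·3 + 5·3 + 15·5 + 5·5 = £230.
Optimal plan:
  Provo to P2: 10 × £3 = £30
  Provo to P3: 15 × £1 = £15
  Provo to P4: 5 × £4 = £20
  Reno to P1: 5 × £1 = £5
  Reno to P2: 20 × £3 = £60
Optimal cost = £130.
Saving = 230 − 130 = £100.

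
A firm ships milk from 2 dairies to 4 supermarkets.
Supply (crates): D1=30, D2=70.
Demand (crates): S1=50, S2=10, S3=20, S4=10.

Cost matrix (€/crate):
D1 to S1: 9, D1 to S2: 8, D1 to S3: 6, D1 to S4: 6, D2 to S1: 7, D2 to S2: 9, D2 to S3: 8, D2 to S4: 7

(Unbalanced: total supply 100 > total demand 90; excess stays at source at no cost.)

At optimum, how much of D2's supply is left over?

Minimum-cost shipments:
  D1 to S2: 10 crates
  D1 to S3: 20 crates
  D2 to S1: 50 crates
  D2 to S4: 10 crates
Total cost = €620.
D2 ships 60 of its 70, leaving 10.

10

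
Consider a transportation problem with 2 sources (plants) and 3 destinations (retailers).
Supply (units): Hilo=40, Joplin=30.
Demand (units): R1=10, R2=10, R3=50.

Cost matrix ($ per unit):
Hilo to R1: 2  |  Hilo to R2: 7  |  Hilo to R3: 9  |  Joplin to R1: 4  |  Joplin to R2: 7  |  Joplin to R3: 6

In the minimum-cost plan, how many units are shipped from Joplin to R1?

0

Solving gives:
  Hilo->R1: 10 units
  Hilo->R2: 10 units
  Hilo->R3: 20 units
  Joplin->R3: 30 units
Total cost = $450.
The route Joplin→R1 is not used.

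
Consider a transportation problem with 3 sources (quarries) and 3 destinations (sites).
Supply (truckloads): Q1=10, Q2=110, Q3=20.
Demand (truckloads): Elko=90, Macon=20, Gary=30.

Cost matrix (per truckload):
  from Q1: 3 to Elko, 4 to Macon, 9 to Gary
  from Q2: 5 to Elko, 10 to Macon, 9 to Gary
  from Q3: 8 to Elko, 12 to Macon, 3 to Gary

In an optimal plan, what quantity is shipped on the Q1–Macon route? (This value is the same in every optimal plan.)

10

Optimal shipments:
  Q1->Macon: 10 × 4 = 40
  Q2->Elko: 90 × 5 = 450
  Q2->Macon: 10 × 10 = 100
  Q2->Gary: 10 × 9 = 90
  Q3->Gary: 20 × 3 = 60
Total cost = 740.
So Q1→Macon carries 10 truckloads.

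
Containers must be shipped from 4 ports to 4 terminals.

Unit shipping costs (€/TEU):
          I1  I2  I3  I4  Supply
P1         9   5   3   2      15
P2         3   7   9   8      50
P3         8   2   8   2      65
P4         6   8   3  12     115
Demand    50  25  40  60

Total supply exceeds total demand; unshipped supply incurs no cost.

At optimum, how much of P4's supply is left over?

An optimal plan:
  P1 to I4: 15 × €2 = €30
  P2 to I1: 50 × €3 = €150
  P3 to I2: 20 × €2 = €40
  P3 to I4: 45 × €2 = €90
  P4 to I2: 5 × €8 = €40
  P4 to I3: 40 × €3 = €120
Total cost = €470.
P4 ships 45 of its 115, leaving 70.

70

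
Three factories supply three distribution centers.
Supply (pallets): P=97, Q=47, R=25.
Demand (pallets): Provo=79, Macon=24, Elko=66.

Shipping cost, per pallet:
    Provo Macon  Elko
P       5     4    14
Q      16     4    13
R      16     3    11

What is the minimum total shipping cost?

1299

One minimum-cost allocation:
  P to Provo: 79 × 5 = 395
  P to Macon: 18 × 4 = 72
  Q to Macon: 6 × 4 = 24
  Q to Elko: 41 × 13 = 533
  R to Elko: 25 × 11 = 275
Total = 395 + 72 + 24 + 533 + 275 = 1299.
(Supply check: P ships 97; Q ships 47; R ships 25.)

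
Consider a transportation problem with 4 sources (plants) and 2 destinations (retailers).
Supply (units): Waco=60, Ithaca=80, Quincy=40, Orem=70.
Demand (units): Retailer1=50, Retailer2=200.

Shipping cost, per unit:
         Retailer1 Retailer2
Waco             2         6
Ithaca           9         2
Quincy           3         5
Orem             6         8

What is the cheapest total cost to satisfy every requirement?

1080

An optimal shipping plan:
  Waco→Retailer1: 50 × 2 = 100
  Waco→Retailer2: 10 × 6 = 60
  Ithaca→Retailer2: 80 × 2 = 160
  Quincy→Retailer2: 40 × 5 = 200
  Orem→Retailer2: 70 × 8 = 560
Total = 100 + 60 + 160 + 200 + 560 = 1080.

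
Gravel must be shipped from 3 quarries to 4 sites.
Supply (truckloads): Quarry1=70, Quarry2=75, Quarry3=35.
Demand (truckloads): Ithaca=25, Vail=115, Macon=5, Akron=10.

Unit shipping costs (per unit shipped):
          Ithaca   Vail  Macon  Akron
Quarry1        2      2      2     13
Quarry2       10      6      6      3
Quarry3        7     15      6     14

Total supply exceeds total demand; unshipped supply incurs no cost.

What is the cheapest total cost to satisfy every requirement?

An optimal shipping plan:
  Quarry1–Ithaca: 20 × 2 = 40
  Quarry1–Vail: 50 × 2 = 100
  Quarry2–Vail: 65 × 6 = 390
  Quarry2–Akron: 10 × 3 = 30
  Quarry3–Ithaca: 5 × 7 = 35
  Quarry3–Macon: 5 × 6 = 30
Total = 40 + 100 + 390 + 30 + 35 + 30 = 625.

625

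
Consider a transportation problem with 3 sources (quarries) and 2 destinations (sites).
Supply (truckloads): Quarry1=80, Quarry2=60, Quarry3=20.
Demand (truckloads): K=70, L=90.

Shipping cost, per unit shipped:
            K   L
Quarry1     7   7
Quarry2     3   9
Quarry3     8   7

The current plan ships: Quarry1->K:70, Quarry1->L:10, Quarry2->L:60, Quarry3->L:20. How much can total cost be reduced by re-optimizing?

Current plan cost = 70·7 + 10·7 + 60·9 + 20·7 = 1240.
Optimal plan:
  Quarry1→K: 10 × 7 = 70
  Quarry1→L: 70 × 7 = 490
  Quarry2→K: 60 × 3 = 180
  Quarry3→L: 20 × 7 = 140
Optimal cost = 880.
Saving = 1240 − 880 = 360.

360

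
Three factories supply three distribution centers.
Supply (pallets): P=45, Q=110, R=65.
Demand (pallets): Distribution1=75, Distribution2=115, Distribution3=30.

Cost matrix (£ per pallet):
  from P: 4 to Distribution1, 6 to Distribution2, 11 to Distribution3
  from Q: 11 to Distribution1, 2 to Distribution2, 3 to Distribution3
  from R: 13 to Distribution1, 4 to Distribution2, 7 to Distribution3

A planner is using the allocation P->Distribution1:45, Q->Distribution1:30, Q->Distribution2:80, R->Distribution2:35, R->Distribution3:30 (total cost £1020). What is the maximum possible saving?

60

Current plan cost = 45·4 + 30·11 + 80·2 + 35·4 + 30·7 = £1020.
Optimal plan:
  P to Distribution1: 45 × £4 = £180
  Q to Distribution2: 80 × £2 = £160
  Q to Distribution3: 30 × £3 = £90
  R to Distribution1: 30 × £13 = £390
  R to Distribution2: 35 × £4 = £140
Optimal cost = £960.
Saving = 1020 − 960 = £60.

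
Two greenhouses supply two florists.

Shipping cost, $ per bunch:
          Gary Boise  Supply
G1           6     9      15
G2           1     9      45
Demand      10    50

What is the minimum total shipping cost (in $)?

460

An optimal shipping plan:
  G1–Boise: 15 bunches
  G2–Gary: 10 bunches
  G2–Boise: 35 bunches
Total cost = $460.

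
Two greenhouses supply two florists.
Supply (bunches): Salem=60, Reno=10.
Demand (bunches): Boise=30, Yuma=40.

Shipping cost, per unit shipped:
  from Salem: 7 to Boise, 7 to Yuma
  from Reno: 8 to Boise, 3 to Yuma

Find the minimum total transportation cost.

450

Optimal allocation:
  Salem→Boise: 30 × 7 = 210
  Salem→Yuma: 30 × 7 = 210
  Reno→Yuma: 10 × 3 = 30
Total = 210 + 210 + 30 = 450.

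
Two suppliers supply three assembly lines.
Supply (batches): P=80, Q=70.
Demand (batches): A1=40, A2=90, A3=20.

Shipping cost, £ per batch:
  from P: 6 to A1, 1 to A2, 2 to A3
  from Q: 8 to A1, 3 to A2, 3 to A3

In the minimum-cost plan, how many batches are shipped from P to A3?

0

The minimum-cost plan:
  P->A1: 40 × £6 = £240
  P->A2: 40 × £1 = £40
  Q->A2: 50 × £3 = £150
  Q->A3: 20 × £3 = £60
Total cost = £490.
The route P→A3 is not used.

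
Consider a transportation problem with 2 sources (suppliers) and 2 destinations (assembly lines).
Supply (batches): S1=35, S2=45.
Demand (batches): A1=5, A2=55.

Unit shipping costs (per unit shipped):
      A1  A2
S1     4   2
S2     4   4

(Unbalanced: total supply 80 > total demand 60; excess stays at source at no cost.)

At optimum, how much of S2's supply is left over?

20

An optimal plan:
  S1 to A2: 35 batches
  S2 to A1: 5 batches
  S2 to A2: 20 batches
Total cost = 170.
S2 ships 25 of its 45, leaving 20.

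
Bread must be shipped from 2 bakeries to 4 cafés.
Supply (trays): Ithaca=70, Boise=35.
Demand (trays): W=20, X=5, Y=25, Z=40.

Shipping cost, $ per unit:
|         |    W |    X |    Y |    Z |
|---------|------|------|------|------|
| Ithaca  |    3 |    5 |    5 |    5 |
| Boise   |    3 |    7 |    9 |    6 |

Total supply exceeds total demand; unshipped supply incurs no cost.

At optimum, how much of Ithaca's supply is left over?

An optimal plan:
  Ithaca–X: 5 × $5 = $25
  Ithaca–Y: 25 × $5 = $125
  Ithaca–Z: 40 × $5 = $200
  Boise–W: 20 × $3 = $60
Total cost = $410.
Ithaca ships 70 of its 70, leaving 0.

0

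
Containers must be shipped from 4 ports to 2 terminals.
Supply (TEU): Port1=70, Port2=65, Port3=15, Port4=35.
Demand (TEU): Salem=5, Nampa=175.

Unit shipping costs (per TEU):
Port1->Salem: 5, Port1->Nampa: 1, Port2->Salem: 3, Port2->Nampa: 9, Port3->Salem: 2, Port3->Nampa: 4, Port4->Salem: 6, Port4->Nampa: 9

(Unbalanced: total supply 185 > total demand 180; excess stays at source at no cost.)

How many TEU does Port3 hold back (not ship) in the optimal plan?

0

An optimal plan:
  Port1 to Nampa: 70 × 1 = 70
  Port2 to Salem: 5 × 3 = 15
  Port2 to Nampa: 60 × 9 = 540
  Port3 to Nampa: 15 × 4 = 60
  Port4 to Nampa: 30 × 9 = 270
Total cost = 955.
Port3 ships 15 of its 15, leaving 0.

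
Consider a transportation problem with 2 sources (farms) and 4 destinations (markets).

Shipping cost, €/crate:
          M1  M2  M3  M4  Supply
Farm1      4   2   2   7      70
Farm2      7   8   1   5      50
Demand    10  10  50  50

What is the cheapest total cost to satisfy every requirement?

A cheapest plan:
  Farm1→M1: 10 × €4 = €40
  Farm1→M2: 10 × €2 = €20
  Farm1→M3: 50 × €2 = €100
  Farm2→M4: 50 × €5 = €250
Total = 40 + 20 + 100 + 250 = €410.

410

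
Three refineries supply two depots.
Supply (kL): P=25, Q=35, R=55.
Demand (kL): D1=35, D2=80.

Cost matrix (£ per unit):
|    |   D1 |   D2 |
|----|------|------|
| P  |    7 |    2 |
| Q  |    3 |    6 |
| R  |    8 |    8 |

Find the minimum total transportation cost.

595

A cheapest plan:
  P→D2: 25 kL
  Q→D1: 35 kL
  R→D2: 55 kL
Total cost = £595.
(Supply check: P ships 25; Q ships 35; R ships 55.)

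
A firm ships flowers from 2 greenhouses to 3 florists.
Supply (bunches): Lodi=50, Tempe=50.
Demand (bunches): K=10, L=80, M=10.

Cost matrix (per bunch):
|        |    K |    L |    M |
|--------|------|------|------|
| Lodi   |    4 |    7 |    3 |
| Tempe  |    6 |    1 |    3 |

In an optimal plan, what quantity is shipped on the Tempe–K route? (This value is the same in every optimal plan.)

Optimal shipments:
  Lodi->K: 10 bunches
  Lodi->L: 30 bunches
  Lodi->M: 10 bunches
  Tempe->L: 50 bunches
Total cost = 330.
The route Tempe→K is not used.

0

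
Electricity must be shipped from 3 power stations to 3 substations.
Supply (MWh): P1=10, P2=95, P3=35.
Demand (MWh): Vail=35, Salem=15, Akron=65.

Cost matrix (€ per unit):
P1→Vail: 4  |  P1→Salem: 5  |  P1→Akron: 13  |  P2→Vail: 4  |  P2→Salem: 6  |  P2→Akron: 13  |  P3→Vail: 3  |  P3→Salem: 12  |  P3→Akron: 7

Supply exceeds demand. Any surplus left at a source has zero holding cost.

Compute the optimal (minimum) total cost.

855

A cheapest plan:
  P1→Salem: 10 × €5 = €50
  P2→Vail: 35 × €4 = €140
  P2→Salem: 5 × €6 = €30
  P2→Akron: 30 × €13 = €390
  P3→Akron: 35 × €7 = €245
Total = 50 + 140 + 30 + 390 + 245 = €855.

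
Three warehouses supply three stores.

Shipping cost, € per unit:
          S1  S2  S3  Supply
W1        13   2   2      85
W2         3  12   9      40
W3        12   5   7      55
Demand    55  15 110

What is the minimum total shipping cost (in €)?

One minimum-cost allocation:
  W1–S3: 85 × €2 = €170
  W2–S1: 40 × €3 = €120
  W3–S1: 15 × €12 = €180
  W3–S2: 15 × €5 = €75
  W3–S3: 25 × €7 = €175
Total = 170 + 120 + 180 + 75 + 175 = €720.

720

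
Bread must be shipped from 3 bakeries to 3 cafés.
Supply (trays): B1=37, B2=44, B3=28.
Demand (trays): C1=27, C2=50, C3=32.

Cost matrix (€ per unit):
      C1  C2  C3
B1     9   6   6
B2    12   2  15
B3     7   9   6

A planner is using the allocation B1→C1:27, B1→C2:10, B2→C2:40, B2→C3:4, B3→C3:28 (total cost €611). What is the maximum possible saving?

106

Current plan cost = 27·9 + 10·6 + 40·2 + 4·15 + 28·6 = €611.
Optimal plan:
  B1–C2: 6 × €6 = €36
  B1–C3: 31 × €6 = €186
  B2–C2: 44 × €2 = €88
  B3–C1: 27 × €7 = €189
  B3–C3: 1 × €6 = €6
Optimal cost = €505.
Saving = 611 − 505 = €106.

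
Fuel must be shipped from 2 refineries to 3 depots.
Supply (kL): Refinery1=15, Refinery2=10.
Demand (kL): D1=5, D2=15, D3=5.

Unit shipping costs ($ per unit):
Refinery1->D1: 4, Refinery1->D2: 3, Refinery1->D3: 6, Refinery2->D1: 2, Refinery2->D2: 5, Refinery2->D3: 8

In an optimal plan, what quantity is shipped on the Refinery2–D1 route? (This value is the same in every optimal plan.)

The minimum-cost plan:
  Refinery1->D2: 10 kL
  Refinery1->D3: 5 kL
  Refinery2->D1: 5 kL
  Refinery2->D2: 5 kL
Total cost = $95.
So Refinery2→D1 carries 5 kL.

5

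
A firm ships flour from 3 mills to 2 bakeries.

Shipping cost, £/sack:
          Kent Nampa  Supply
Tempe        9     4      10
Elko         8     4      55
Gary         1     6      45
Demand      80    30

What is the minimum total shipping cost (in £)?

445

An optimal shipping plan:
  Tempe→Nampa: 10 × £4 = £40
  Elko→Kent: 35 × £8 = £280
  Elko→Nampa: 20 × £4 = £80
  Gary→Kent: 45 × £1 = £45
Total = 40 + 280 + 80 + 45 = £445.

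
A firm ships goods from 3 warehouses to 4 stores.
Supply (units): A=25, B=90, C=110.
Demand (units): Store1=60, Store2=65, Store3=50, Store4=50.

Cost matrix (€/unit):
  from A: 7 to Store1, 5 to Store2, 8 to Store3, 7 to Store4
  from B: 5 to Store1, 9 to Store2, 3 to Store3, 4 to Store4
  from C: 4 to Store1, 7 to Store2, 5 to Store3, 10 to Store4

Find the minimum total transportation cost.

Optimal allocation:
  A to Store2: 25 × €5 = €125
  B to Store3: 40 × €3 = €120
  B to Store4: 50 × €4 = €200
  C to Store1: 60 × €4 = €240
  C to Store2: 40 × €7 = €280
  C to Store3: 10 × €5 = €50
Total = 125 + 120 + 200 + 240 + 280 + 50 = €1015.

1015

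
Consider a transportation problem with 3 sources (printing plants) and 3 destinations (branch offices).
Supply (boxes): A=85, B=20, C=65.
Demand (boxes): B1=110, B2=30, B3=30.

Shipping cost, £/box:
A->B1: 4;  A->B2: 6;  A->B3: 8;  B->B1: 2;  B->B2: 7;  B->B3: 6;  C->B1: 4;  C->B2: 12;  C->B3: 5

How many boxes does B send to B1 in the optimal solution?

20

Optimal shipments:
  A–B1: 55 × £4 = £220
  A–B2: 30 × £6 = £180
  B–B1: 20 × £2 = £40
  C–B1: 35 × £4 = £140
  C–B3: 30 × £5 = £150
Total cost = £730.
So B→B1 carries 20 boxes.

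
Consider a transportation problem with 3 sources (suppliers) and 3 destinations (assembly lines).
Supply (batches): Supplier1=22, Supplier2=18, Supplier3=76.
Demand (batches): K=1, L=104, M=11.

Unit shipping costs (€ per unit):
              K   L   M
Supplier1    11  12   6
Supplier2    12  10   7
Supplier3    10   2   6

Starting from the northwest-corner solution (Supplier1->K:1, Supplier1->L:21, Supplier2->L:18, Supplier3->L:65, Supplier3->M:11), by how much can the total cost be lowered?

110

Current plan cost = 1·11 + 21·12 + 18·10 + 65·2 + 11·6 = €639.
Optimal plan:
  Supplier1–K: 1 × €11 = €11
  Supplier1–L: 10 × €12 = €120
  Supplier1–M: 11 × €6 = €66
  Supplier2–L: 18 × €10 = €180
  Supplier3–L: 76 × €2 = €152
Optimal cost = €529.
Saving = 639 − 529 = €110.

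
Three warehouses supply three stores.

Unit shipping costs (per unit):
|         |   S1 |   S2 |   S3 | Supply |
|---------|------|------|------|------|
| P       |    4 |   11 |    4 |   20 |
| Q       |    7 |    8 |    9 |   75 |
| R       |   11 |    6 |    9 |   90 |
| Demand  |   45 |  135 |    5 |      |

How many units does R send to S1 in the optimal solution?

0

Optimal shipments:
  P–S1: 15 units
  P–S3: 5 units
  Q–S1: 30 units
  Q–S2: 45 units
  R–S2: 90 units
Total cost = 1190.
The route R→S1 is not used.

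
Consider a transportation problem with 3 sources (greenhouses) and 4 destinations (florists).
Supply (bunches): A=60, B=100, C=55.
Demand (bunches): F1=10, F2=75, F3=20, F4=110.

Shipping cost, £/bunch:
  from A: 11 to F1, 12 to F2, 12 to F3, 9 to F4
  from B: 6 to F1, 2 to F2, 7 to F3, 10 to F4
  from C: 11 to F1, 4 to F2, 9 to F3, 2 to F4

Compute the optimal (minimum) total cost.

980

Optimal allocation:
  A->F3: 5 × £12 = £60
  A->F4: 55 × £9 = £495
  B->F1: 10 × £6 = £60
  B->F2: 75 × £2 = £150
  B->F3: 15 × £7 = £105
  C->F4: 55 × £2 = £110
Total = 60 + 495 + 60 + 150 + 105 + 110 = £980.
(Supply check: A ships 60; B ships 100; C ships 55.)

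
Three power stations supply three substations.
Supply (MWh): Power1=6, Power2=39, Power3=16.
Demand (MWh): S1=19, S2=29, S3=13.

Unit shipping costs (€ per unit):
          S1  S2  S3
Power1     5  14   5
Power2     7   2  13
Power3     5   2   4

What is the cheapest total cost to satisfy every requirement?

An optimal shipping plan:
  Power1–S1: 6 × €5 = €30
  Power2–S1: 10 × €7 = €70
  Power2–S2: 29 × €2 = €58
  Power3–S1: 3 × €5 = €15
  Power3–S3: 13 × €4 = €52
Total = 30 + 70 + 58 + 15 + 52 = €225.
(Supply check: Power1 ships 6; Power2 ships 39; Power3 ships 16.)

225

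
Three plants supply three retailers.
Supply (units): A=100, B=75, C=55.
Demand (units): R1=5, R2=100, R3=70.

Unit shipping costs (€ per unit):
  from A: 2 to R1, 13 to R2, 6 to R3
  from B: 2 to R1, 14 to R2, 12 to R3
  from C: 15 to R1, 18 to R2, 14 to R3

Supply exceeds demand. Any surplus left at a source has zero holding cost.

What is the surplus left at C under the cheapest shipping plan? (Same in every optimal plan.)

55

An optimal plan:
  A to R2: 30 units
  A to R3: 70 units
  B to R1: 5 units
  B to R2: 70 units
Total cost = €1800.
C ships 0 of its 55, leaving 55.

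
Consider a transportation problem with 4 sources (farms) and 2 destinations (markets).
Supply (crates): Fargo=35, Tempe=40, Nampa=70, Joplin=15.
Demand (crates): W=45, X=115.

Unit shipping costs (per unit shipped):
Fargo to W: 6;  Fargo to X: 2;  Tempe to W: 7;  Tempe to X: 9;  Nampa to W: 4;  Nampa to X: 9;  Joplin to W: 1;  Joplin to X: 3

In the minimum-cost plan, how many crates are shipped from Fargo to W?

Optimal shipments:
  Fargo→X: 35 crates
  Tempe→X: 40 crates
  Nampa→W: 45 crates
  Nampa→X: 25 crates
  Joplin→X: 15 crates
Total cost = 880.
The route Fargo→W is not used.

0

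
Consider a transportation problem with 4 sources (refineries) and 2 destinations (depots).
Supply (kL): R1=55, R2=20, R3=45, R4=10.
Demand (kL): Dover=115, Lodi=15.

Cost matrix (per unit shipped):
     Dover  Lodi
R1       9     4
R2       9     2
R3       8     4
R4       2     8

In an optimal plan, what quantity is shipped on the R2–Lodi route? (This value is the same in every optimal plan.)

Solving gives:
  R1->Dover: 55 × 9 = 495
  R2->Dover: 5 × 9 = 45
  R2->Lodi: 15 × 2 = 30
  R3->Dover: 45 × 8 = 360
  R4->Dover: 10 × 2 = 20
Total cost = 950.
So R2→Lodi carries 15 kL.

15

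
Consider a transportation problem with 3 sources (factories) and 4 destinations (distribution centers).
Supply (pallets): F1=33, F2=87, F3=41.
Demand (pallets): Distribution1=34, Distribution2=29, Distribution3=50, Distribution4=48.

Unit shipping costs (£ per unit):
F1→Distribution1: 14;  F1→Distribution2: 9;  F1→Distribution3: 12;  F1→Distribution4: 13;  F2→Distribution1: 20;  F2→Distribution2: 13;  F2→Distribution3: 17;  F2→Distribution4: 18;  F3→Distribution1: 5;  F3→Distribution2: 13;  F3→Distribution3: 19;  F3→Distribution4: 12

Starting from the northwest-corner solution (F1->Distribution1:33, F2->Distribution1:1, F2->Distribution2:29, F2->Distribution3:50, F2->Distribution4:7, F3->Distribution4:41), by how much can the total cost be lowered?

Current plan cost = 33·14 + 1·20 + 29·13 + 50·17 + 7·18 + 41·12 = £2327.
Optimal plan:
  F1–Distribution4: 33 × £13 = £429
  F2–Distribution2: 29 × £13 = £377
  F2–Distribution3: 50 × £17 = £850
  F2–Distribution4: 8 × £18 = £144
  F3–Distribution1: 34 × £5 = £170
  F3–Distribution4: 7 × £12 = £84
Optimal cost = £2054.
Saving = 2327 − 2054 = £273.

273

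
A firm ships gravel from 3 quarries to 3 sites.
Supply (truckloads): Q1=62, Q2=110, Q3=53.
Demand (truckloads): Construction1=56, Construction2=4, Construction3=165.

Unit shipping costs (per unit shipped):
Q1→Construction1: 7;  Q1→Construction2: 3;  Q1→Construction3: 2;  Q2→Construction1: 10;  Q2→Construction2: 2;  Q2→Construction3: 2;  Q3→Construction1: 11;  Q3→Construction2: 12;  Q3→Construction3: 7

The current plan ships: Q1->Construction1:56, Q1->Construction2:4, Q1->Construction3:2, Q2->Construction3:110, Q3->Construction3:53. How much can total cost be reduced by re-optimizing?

57

Current plan cost = 56·7 + 4·3 + 2·2 + 110·2 + 53·7 = 999.
Optimal plan:
  Q1 to Construction1: 3 truckloads
  Q1 to Construction3: 59 truckloads
  Q2 to Construction2: 4 truckloads
  Q2 to Construction3: 106 truckloads
  Q3 to Construction1: 53 truckloads
Optimal cost = 942.
Saving = 999 − 942 = 57.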